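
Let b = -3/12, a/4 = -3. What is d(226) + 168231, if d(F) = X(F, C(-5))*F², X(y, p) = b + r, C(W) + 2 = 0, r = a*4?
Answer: -2296186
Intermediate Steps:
a = -12 (a = 4*(-3) = -12)
b = -¼ (b = -3*1/12 = -¼ ≈ -0.25000)
r = -48 (r = -12*4 = -48)
C(W) = -2 (C(W) = -2 + 0 = -2)
X(y, p) = -193/4 (X(y, p) = -¼ - 48 = -193/4)
d(F) = -193*F²/4
d(226) + 168231 = -193/4*226² + 168231 = -193/4*51076 + 168231 = -2464417 + 168231 = -2296186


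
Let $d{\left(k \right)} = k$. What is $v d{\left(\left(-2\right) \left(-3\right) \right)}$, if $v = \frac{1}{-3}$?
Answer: $-2$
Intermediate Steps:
$v = - \frac{1}{3} \approx -0.33333$
$v d{\left(\left(-2\right) \left(-3\right) \right)} = - \frac{\left(-2\right) \left(-3\right)}{3} = \left(- \frac{1}{3}\right) 6 = -2$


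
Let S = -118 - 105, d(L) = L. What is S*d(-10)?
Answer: 2230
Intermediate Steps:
S = -223
S*d(-10) = -223*(-10) = 2230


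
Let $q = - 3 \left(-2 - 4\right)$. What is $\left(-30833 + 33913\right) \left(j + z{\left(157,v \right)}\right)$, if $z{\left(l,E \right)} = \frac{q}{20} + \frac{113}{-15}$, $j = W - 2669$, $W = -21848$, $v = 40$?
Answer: $- \frac{226598372}{3} \approx -7.5533 \cdot 10^{7}$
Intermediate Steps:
$q = 18$ ($q = \left(-3\right) \left(-6\right) = 18$)
$j = -24517$ ($j = -21848 - 2669 = -24517$)
$z{\left(l,E \right)} = - \frac{199}{30}$ ($z{\left(l,E \right)} = \frac{18}{20} + \frac{113}{-15} = 18 \cdot \frac{1}{20} + 113 \left(- \frac{1}{15}\right) = \frac{9}{10} - \frac{113}{15} = - \frac{199}{30}$)
$\left(-30833 + 33913\right) \left(j + z{\left(157,v \right)}\right) = \left(-30833 + 33913\right) \left(-24517 - \frac{199}{30}\right) = 3080 \left(- \frac{735709}{30}\right) = - \frac{226598372}{3}$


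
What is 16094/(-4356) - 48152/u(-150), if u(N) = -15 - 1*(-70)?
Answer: -9574331/10890 ≈ -879.19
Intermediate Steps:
u(N) = 55 (u(N) = -15 + 70 = 55)
16094/(-4356) - 48152/u(-150) = 16094/(-4356) - 48152/55 = 16094*(-1/4356) - 48152*1/55 = -8047/2178 - 48152/55 = -9574331/10890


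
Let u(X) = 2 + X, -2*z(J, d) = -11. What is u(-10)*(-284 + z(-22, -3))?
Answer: 2228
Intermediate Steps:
z(J, d) = 11/2 (z(J, d) = -½*(-11) = 11/2)
u(-10)*(-284 + z(-22, -3)) = (2 - 10)*(-284 + 11/2) = -8*(-557/2) = 2228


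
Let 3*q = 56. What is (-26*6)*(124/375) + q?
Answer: -12344/375 ≈ -32.917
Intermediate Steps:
q = 56/3 (q = (⅓)*56 = 56/3 ≈ 18.667)
(-26*6)*(124/375) + q = (-26*6)*(124/375) + 56/3 = -19344/375 + 56/3 = -156*124/375 + 56/3 = -6448/125 + 56/3 = -12344/375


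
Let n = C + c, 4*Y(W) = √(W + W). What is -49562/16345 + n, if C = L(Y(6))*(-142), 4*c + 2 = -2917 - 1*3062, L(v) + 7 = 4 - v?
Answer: -70105813/65380 + 71*√3 ≈ -949.31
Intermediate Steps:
Y(W) = √2*√W/4 (Y(W) = √(W + W)/4 = √(2*W)/4 = (√2*√W)/4 = √2*√W/4)
L(v) = -3 - v (L(v) = -7 + (4 - v) = -3 - v)
c = -5981/4 (c = -½ + (-2917 - 1*3062)/4 = -½ + (-2917 - 3062)/4 = -½ + (¼)*(-5979) = -½ - 5979/4 = -5981/4 ≈ -1495.3)
C = 426 + 71*√3 (C = (-3 - √2*√6/4)*(-142) = (-3 - √3/2)*(-142) = 426 + 71*√3 ≈ 548.98)
n = -4277/4 + 71*√3 (n = (426 + 71*√3) - 5981/4 = -4277/4 + 71*√3 ≈ -946.27)
-49562/16345 + n = -49562/16345 + (-4277/4 + 71*√3) = -70105813/65380 + 71*√3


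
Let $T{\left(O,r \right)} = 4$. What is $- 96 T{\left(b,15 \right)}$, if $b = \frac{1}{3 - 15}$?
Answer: $-384$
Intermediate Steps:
$b = - \frac{1}{12}$ ($b = \frac{1}{-12} = - \frac{1}{12} \approx -0.083333$)
$- 96 T{\left(b,15 \right)} = \left(-96\right) 4 = -384$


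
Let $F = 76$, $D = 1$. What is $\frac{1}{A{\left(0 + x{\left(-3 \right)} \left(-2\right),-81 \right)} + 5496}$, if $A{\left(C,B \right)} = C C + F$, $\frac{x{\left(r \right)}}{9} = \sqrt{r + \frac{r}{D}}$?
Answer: $\frac{1}{3628} \approx 0.00027563$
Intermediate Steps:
$x{\left(r \right)} = 9 \sqrt{2} \sqrt{r}$ ($x{\left(r \right)} = 9 \sqrt{r + \frac{r}{1}} = 9 \sqrt{r + r 1} = 9 \sqrt{r + r} = 9 \sqrt{2 r} = 9 \sqrt{2} \sqrt{r}$)
$A{\left(C,B \right)} = 76 + C^{2}$ ($A{\left(C,B \right)} = C C + 76 = C^{2} + 76 = 76 + C^{2}$)
$\frac{1}{A{\left(0 + x{\left(-3 \right)} \left(-2\right),-81 \right)} + 5496} = \frac{1}{\left(76 + \left(0 + 9 \sqrt{2} \sqrt{-3} \left(-2\right)\right)^{2}\right) + 5496} = \frac{1}{\left(76 + \left(0 + 9 \sqrt{2} i \sqrt{3} \left(-2\right)\right)^{2}\right) + 5496} = \frac{1}{\left(76 + \left(0 + 9 i \sqrt{6} \left(-2\right)\right)^{2}\right) + 5496} = \frac{1}{\left(76 + \left(0 - 18 i \sqrt{6}\right)^{2}\right) + 5496} = \frac{1}{\left(76 + \left(- 18 i \sqrt{6}\right)^{2}\right) + 5496} = \frac{1}{\left(76 - 1944\right) + 5496} = \frac{1}{-1868 + 5496} = \frac{1}{3628}$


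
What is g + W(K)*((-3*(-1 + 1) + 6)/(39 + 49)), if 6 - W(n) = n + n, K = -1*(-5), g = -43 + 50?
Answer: 74/11 ≈ 6.7273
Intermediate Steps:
g = 7
K = 5
W(n) = 6 - 2*n (W(n) = 6 - (n + n) = 6 - 2*n)
g + W(K)*((-3*(-1 + 1) + 6)/(39 + 49)) = 7 + (6 - 2*5)*((-3*(-1 + 1) + 6)/(39 + 49)) = 7 + (6 - 10)*((-3*0 + 6)/88) = 7 - 4*(0 + 6)/88 = 7 - 24/88 = 7 - 4*3/44 = 7 - 3/11 = 74/11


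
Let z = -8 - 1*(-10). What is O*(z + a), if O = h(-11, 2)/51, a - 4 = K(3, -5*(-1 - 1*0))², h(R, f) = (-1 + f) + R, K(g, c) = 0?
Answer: -20/17 ≈ -1.1765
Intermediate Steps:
z = 2 (z = -8 + 10 = 2)
h(R, f) = -1 + R + f
a = 4 (a = 4 + 0² = 4 + 0 = 4)
O = -10/51 (O = (-1 - 11 + 2)/51 = -10*1/51 = -10/51 ≈ -0.19608)
O*(z + a) = -10*(2 + 4)/51 = -10/51*6 = -20/17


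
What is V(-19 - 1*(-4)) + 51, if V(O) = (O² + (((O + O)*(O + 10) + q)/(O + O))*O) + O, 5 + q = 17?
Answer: 342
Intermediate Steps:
q = 12 (q = -5 + 17 = 12)
V(O) = 6 + O + O² + O*(10 + O) (V(O) = (O² + (((O + O)*(O + 10) + 12)/(O + O))*O) + O = (O² + (((2*O)*(10 + O) + 12)/((2*O)))*O) + O = (O² + ((2*O*(10 + O) + 12)*(1/(2*O)))*O) + O = (O² + ((12 + 2*O*(10 + O))*(1/(2*O)))*O) + O = (O² + ((12 + 2*O*(10 + O))/(2*O))*O) + O = (O² + (6 + O*(10 + O))) + O = (6 + O² + O*(10 + O)) + O = 6 + O + O² + O*(10 + O))
V(-19 - 1*(-4)) + 51 = (6 + 2*(-19 - 1*(-4))² + 11*(-19 - 1*(-4))) + 51 = (6 + 2*(-19 + 4)² + 11*(-19 + 4)) + 51 = (6 + 2*(-15)² + 11*(-15)) + 51 = (6 + 2*225 - 165) + 51 = (6 + 450 - 165) + 51 = 291 + 51 = 342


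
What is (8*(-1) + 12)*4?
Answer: 16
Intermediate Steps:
(8*(-1) + 12)*4 = (-8 + 12)*4 = 4*4 = 16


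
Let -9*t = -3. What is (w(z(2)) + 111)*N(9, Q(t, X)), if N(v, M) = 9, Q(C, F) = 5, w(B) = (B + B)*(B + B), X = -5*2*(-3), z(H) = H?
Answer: 1143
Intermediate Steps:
X = 30 (X = -10*(-3) = 30)
w(B) = 4*B**2 (w(B) = (2*B)*(2*B) = 4*B**2)
t = 1/3 (t = -1/9*(-3) = 1/3 ≈ 0.33333)
(w(z(2)) + 111)*N(9, Q(t, X)) = (4*2**2 + 111)*9 = (4*4 + 111)*9 = (16 + 111)*9 = 127*9 = 1143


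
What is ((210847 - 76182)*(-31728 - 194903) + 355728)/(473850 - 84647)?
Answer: -30518907887/389203 ≈ -78414.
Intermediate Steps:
((210847 - 76182)*(-31728 - 194903) + 355728)/(473850 - 84647) = (134665*(-226631) + 355728)/389203 = (-30519263615 + 355728)*(1/389203) = -30518907887*1/389203 = -30518907887/389203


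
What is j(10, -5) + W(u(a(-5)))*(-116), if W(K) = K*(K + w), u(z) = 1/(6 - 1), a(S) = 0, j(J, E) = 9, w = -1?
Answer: 689/25 ≈ 27.560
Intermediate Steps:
u(z) = ⅕ (u(z) = 1/5 = ⅕)
W(K) = K*(-1 + K) (W(K) = K*(K - 1) = K*(-1 + K))
j(10, -5) + W(u(a(-5)))*(-116) = 9 + ((-1 + ⅕)/5)*(-116) = 9 + ((⅕)*(-⅘))*(-116) = 9 - 4/25*(-116) = 9 + 464/25 = 689/25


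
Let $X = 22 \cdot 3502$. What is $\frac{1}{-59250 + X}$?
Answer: $\frac{1}{17794} \approx 5.6199 \cdot 10^{-5}$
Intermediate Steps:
$X = 77044$
$\frac{1}{-59250 + X} = \frac{1}{-59250 + 77044} = \frac{1}{17794}$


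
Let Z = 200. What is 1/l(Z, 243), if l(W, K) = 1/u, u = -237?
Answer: -237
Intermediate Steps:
l(W, K) = -1/237 (l(W, K) = 1/(-237) = -1/237)
1/l(Z, 243) = 1/(-1/237) = -237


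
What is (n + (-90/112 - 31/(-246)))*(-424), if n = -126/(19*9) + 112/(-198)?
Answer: 453224677/539847 ≈ 839.54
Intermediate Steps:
n = -2450/1881 (n = -126/171 + 112*(-1/198) = -126*1/171 - 56/99 = -14/19 - 56/99 = -2450/1881 ≈ -1.3025)
(n + (-90/112 - 31/(-246)))*(-424) = (-2450/1881 + (-90/112 - 31/(-246)))*(-424) = (-2450/1881 + (-90*1/112 - 31*(-1/246)))*(-424) = (-2450/1881 + (-45/56 + 31/246))*(-424) = (-2450/1881 - 4667/6888)*(-424) = -8551409/4318776*(-424) = 453224677/539847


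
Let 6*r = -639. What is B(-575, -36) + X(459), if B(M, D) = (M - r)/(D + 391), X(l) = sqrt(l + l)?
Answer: -937/710 + 3*sqrt(102) ≈ 28.979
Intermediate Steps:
r = -213/2 (r = (1/6)*(-639) = -213/2 ≈ -106.50)
X(l) = sqrt(2)*sqrt(l) (X(l) = sqrt(2*l) = sqrt(2)*sqrt(l))
B(M, D) = (213/2 + M)/(391 + D) (B(M, D) = (M - 1*(-213/2))/(D + 391) = (M + 213/2)/(391 + D) = (213/2 + M)/(391 + D))
B(-575, -36) + X(459) = (213/2 - 575)/(391 - 36) + sqrt(2)*sqrt(459) = -937/2/355 + sqrt(2)*(3*sqrt(51)) = (1/355)*(-937/2) + 3*sqrt(102) = -937/710 + 3*sqrt(102)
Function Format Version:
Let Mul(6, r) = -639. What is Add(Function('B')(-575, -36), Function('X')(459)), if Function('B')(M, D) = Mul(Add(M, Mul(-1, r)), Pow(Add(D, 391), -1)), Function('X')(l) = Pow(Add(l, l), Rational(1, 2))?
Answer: Add(Rational(-937, 710), Mul(3, Pow(102, Rational(1, 2)))) ≈ 28.979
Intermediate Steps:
r = Rational(-213, 2) (r = Mul(Rational(1, 6), -639) = Rational(-213, 2) ≈ -106.50)
Function('X')(l) = Mul(Pow(2, Rational(1, 2)), Pow(l, Rational(1, 2))) (Function('X')(l) = Pow(Mul(2, l), Rational(1, 2)) = Mul(Pow(2, Rational(1, 2)), Pow(l, Rational(1, 2))))
Function('B')(M, D) = Mul(Pow(Add(391, D), -1), Add(Rational(213, 2), M)) (Function('B')(M, D) = Mul(Add(M, Mul(-1, Rational(-213, 2))), Pow(Add(D, 391), -1)) = Mul(Add(M, Rational(213, 2)), Pow(Add(391, D), -1)) = Mul(Add(Rational(213, 2), M), Pow(Add(391, D), -1)) = Mul(Pow(Add(391, D), -1), Add(Rational(213, 2), M)))
Add(Function('B')(-575, -36), Function('X')(459)) = Add(Mul(Pow(Add(391, -36), -1), Add(Rational(213, 2), -575)), Mul(Pow(2, Rational(1, 2)), Pow(459, Rational(1, 2)))) = Add(Mul(Pow(355, -1), Rational(-937, 2)), Mul(Pow(2, Rational(1, 2)), Mul(3, Pow(51, Rational(1, 2))))) = Add(Mul(Rational(1, 355), Rational(-937, 2)), Mul(3, Pow(102, Rational(1, 2)))) = Add(Rational(-937, 710), Mul(3, Pow(102, Rational(1, 2))))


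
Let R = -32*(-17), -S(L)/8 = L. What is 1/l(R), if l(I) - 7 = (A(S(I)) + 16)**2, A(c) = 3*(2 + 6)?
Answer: 1/1607 ≈ 0.00062228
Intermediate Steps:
S(L) = -8*L
R = 544
A(c) = 24 (A(c) = 3*8 = 24)
l(I) = 1607 (l(I) = 7 + (24 + 16)**2 = 7 + 40**2 = 7 + 1600 = 1607)
1/l(R) = 1/1607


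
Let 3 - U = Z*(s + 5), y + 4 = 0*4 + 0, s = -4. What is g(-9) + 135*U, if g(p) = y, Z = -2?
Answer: 671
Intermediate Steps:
y = -4 (y = -4 + (0*4 + 0) = -4 + (0 + 0) = -4 + 0 = -4)
g(p) = -4
U = 5 (U = 3 - (-2)*(-4 + 5) = 3 - (-2) = 3 - 1*(-2) = 3 + 2 = 5)
g(-9) + 135*U = -4 + 135*5 = -4 + 675 = 671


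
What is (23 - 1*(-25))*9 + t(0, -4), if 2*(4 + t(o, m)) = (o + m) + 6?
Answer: 429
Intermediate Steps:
t(o, m) = -1 + m/2 + o/2 (t(o, m) = -4 + ((o + m) + 6)/2 = -4 + ((m + o) + 6)/2 = -4 + (6 + m + o)/2 = -4 + (3 + m/2 + o/2) = -1 + m/2 + o/2)
(23 - 1*(-25))*9 + t(0, -4) = (23 - 1*(-25))*9 + (-1 + (1/2)*(-4) + (1/2)*0) = (23 + 25)*9 + (-1 - 2 + 0) = 48*9 - 3 = 432 - 3 = 429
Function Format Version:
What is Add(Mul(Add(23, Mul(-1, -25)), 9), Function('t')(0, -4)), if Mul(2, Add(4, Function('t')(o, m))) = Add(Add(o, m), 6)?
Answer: 429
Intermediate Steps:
Function('t')(o, m) = Add(-1, Mul(Rational(1, 2), m), Mul(Rational(1, 2), o)) (Function('t')(o, m) = Add(-4, Mul(Rational(1, 2), Add(Add(o, m), 6))) = Add(-4, Mul(Rational(1, 2), Add(Add(m, o), 6))) = Add(-4, Mul(Rational(1, 2), Add(6, m, o))) = Add(-4, Add(3, Mul(Rational(1, 2), m), Mul(Rational(1, 2), o))) = Add(-1, Mul(Rational(1, 2), m), Mul(Rational(1, 2), o)))
Add(Mul(Add(23, Mul(-1, -25)), 9), Function('t')(0, -4)) = Add(Mul(Add(23, Mul(-1, -25)), 9), Add(-1, Mul(Rational(1, 2), -4), Mul(Rational(1, 2), 0))) = Add(Mul(Add(23, 25), 9), Add(-1, -2, 0)) = Add(Mul(48, 9), -3) = Add(432, -3) = 429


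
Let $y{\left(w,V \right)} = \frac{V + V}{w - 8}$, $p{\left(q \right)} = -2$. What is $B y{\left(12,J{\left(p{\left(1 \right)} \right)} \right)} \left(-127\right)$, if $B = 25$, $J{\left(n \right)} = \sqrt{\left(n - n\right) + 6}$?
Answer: $- \frac{3175 \sqrt{6}}{2} \approx -3888.6$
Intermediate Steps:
$J{\left(n \right)} = \sqrt{6}$ ($J{\left(n \right)} = \sqrt{0 + 6} = \sqrt{6}$)
$y{\left(w,V \right)} = \frac{2 V}{-8 + w}$
$B y{\left(12,J{\left(p{\left(1 \right)} \right)} \right)} \left(-127\right) = 25 \frac{2 \sqrt{6}}{-8 + 12} \left(-127\right) = 25 \frac{2 \sqrt{6}}{4} \left(-127\right) = 25 \cdot 2 \sqrt{6} \cdot \frac{1}{4} \left(-127\right) = 25 \frac{\sqrt{6}}{2} \left(-127\right) = \frac{25 \sqrt{6}}{2} \left(-127\right) = - \frac{3175 \sqrt{6}}{2}$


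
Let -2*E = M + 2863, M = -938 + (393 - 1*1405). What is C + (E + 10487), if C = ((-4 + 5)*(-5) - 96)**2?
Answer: 40463/2 ≈ 20232.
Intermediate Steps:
M = -1950 (M = -938 + (393 - 1405) = -938 - 1012 = -1950)
E = -913/2 (E = -(-1950 + 2863)/2 = -1/2*913 = -913/2 ≈ -456.50)
C = 10201 (C = (1*(-5) - 96)**2 = (-5 - 96)**2 = (-101)**2 = 10201)
C + (E + 10487) = 10201 + (-913/2 + 10487) = 10201 + 20061/2 = 40463/2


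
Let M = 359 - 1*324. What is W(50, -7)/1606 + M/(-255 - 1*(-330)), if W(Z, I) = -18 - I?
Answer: 1007/2190 ≈ 0.45982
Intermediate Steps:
M = 35 (M = 359 - 324 = 35)
W(50, -7)/1606 + M/(-255 - 1*(-330)) = (-18 - 1*(-7))/1606 + 35/(-255 - 1*(-330)) = (-18 + 7)*(1/1606) + 35/(-255 + 330) = -11*1/1606 + 35/75 = -1/146 + 35*(1/75) = -1/146 + 7/15 = 1007/2190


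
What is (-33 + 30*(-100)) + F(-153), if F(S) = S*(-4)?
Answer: -2421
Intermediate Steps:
F(S) = -4*S
(-33 + 30*(-100)) + F(-153) = (-33 + 30*(-100)) - 4*(-153) = (-33 - 3000) + 612 = -3033 + 612 = -2421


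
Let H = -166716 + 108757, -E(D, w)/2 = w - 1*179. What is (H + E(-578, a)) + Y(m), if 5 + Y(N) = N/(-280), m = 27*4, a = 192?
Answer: -4059327/70 ≈ -57990.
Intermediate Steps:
E(D, w) = 358 - 2*w (E(D, w) = -2*(w - 1*179) = -2*(w - 179) = -2*(-179 + w) = 358 - 2*w)
H = -57959
m = 108
Y(N) = -5 - N/280 (Y(N) = -5 + N/(-280) = -5 + N*(-1/280) = -5 - N/280)
(H + E(-578, a)) + Y(m) = (-57959 + (358 - 2*192)) + (-5 - 1/280*108) = (-57959 + (358 - 384)) + (-5 - 27/70) = (-57959 - 26) - 377/70 = -57985 - 377/70 = -4059327/70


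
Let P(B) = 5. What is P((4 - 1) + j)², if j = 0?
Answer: 25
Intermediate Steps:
P((4 - 1) + j)² = 5² = 25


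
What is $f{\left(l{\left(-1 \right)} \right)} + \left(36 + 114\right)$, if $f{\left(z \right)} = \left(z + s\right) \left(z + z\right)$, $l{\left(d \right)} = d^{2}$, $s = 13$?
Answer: $178$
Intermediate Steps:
$f{\left(z \right)} = 2 z \left(13 + z\right)$ ($f{\left(z \right)} = \left(z + 13\right) \left(z + z\right) = \left(13 + z\right) 2 z = 2 z \left(13 + z\right)$)
$f{\left(l{\left(-1 \right)} \right)} + \left(36 + 114\right) = 2 \left(-1\right)^{2} \left(13 + \left(-1\right)^{2}\right) + \left(36 + 114\right) = 2 \cdot 1 \left(13 + 1\right) + 150 = 2 \cdot 1 \cdot 14 + 150 = 28 + 150 = 178$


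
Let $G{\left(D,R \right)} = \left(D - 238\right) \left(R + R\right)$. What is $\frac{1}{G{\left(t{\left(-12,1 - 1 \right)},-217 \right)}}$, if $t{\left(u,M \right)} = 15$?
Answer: $\frac{1}{96782} \approx 1.0333 \cdot 10^{-5}$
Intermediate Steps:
$G{\left(D,R \right)} = 2 R \left(-238 + D\right)$ ($G{\left(D,R \right)} = \left(-238 + D\right) 2 R = 2 R \left(-238 + D\right)$)
$\frac{1}{G{\left(t{\left(-12,1 - 1 \right)},-217 \right)}} = \frac{1}{2 \left(-217\right) \left(-238 + 15\right)} = \frac{1}{2 \left(-217\right) \left(-223\right)} = \frac{1}{96782}$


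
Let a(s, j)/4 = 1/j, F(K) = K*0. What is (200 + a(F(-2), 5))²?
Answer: 1008016/25 ≈ 40321.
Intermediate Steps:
F(K) = 0
a(s, j) = 4/j
(200 + a(F(-2), 5))² = (200 + 4/5)² = (200 + 4*(⅕))² = (200 + ⅘)² = (1004/5)² = 1008016/25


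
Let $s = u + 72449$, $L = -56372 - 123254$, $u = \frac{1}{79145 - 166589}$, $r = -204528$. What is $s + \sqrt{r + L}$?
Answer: $\frac{6335230355}{87444} + i \sqrt{384154} \approx 72449.0 + 619.8 i$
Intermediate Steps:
$u = - \frac{1}{87444}$ ($u = \frac{1}{-87444} = - \frac{1}{87444} \approx -1.1436 \cdot 10^{-5}$)
$L = -179626$
$s = \frac{6335230355}{87444}$ ($s = - \frac{1}{87444} + 72449 = \frac{6335230355}{87444} \approx 72449.0$)
$s + \sqrt{r + L} = \frac{6335230355}{87444} + \sqrt{-204528 - 179626} = \frac{6335230355}{87444} + \sqrt{-384154} = \frac{6335230355}{87444} + i \sqrt{384154}$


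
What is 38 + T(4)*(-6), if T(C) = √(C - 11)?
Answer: 38 - 6*I*√7 ≈ 38.0 - 15.875*I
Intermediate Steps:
T(C) = √(-11 + C)
38 + T(4)*(-6) = 38 + √(-11 + 4)*(-6) = 38 + √(-7)*(-6) = 38 + (I*√7)*(-6) = 38 - 6*I*√7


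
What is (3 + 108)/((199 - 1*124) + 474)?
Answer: 37/183 ≈ 0.20219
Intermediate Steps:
(3 + 108)/((199 - 1*124) + 474) = 111/((199 - 124) + 474) = 111/(75 + 474) = 111/549 = 111*(1/549) = 37/183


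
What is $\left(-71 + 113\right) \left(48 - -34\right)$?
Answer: $3444$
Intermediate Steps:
$\left(-71 + 113\right) \left(48 - -34\right) = 42 \left(48 + 34\right) = 42 \cdot 82 = 3444$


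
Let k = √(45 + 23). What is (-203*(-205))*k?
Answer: 83230*√17 ≈ 3.4317e+5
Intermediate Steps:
k = 2*√17 (k = √68 = 2*√17 ≈ 8.2462)
(-203*(-205))*k = (-203*(-205))*(2*√17) = 41615*(2*√17) = 83230*√17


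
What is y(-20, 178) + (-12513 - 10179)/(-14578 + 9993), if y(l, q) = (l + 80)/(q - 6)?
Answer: 1044531/197155 ≈ 5.2980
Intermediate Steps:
y(l, q) = (80 + l)/(-6 + q)
y(-20, 178) + (-12513 - 10179)/(-14578 + 9993) = (80 - 20)/(-6 + 178) + (-12513 - 10179)/(-14578 + 9993) = 60/172 - 22692/(-4585) = (1/172)*60 - 22692*(-1/4585) = 15/43 + 22692/4585 = 1044531/197155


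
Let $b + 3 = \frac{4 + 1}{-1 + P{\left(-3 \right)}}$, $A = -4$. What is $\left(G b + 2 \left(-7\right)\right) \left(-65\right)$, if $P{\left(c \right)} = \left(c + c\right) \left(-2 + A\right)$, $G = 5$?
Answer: $\frac{12870}{7} \approx 1838.6$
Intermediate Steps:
$P{\left(c \right)} = - 12 c$ ($P{\left(c \right)} = \left(c + c\right) \left(-2 - 4\right) = 2 c \left(-6\right) = - 12 c$)
$b = - \frac{20}{7}$ ($b = -3 + \frac{4 + 1}{-1 - -36} = -3 + \frac{5}{-1 + 36} = -3 + \frac{5}{35} = -3 + 5 \cdot \frac{1}{35} = -3 + \frac{1}{7} = - \frac{20}{7} \approx -2.8571$)
$\left(G b + 2 \left(-7\right)\right) \left(-65\right) = \left(5 \left(- \frac{20}{7}\right) + 2 \left(-7\right)\right) \left(-65\right) = \left(- \frac{100}{7} - 14\right) \left(-65\right) = \left(- \frac{198}{7}\right) \left(-65\right) = \frac{12870}{7}$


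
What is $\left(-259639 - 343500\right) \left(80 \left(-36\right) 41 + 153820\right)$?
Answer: $-21556187860$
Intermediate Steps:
$\left(-259639 - 343500\right) \left(80 \left(-36\right) 41 + 153820\right) = - 603139 \left(\left(-2880\right) 41 + 153820\right) = - 603139 \left(-118080 + 153820\right) = \left(-603139\right) 35740 = -21556187860$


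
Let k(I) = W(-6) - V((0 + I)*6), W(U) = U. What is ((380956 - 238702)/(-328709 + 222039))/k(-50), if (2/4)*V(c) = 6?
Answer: 7903/106670 ≈ 0.074088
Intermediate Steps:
V(c) = 12 (V(c) = 2*6 = 12)
k(I) = -18 (k(I) = -6 - 1*12 = -6 - 12 = -18)
((380956 - 238702)/(-328709 + 222039))/k(-50) = ((380956 - 238702)/(-328709 + 222039))/(-18) = (142254/(-106670))*(-1/18) = (142254*(-1/106670))*(-1/18) = -71127/53335*(-1/18) = 7903/106670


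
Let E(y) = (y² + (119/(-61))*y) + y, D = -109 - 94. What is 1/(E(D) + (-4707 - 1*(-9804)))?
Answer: 61/2836440 ≈ 2.1506e-5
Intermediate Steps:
D = -203
E(y) = y² - 58*y/61 (E(y) = (y² + (119*(-1/61))*y) + y = (y² - 119*y/61) + y = y² - 58*y/61)
1/(E(D) + (-4707 - 1*(-9804))) = 1/((1/61)*(-203)*(-58 + 61*(-203)) + (-4707 - 1*(-9804))) = 1/((1/61)*(-203)*(-58 - 12383) + (-4707 + 9804)) = 1/((1/61)*(-203)*(-12441) + 5097) = 1/(2525523/61 + 5097) = 1/(2836440/61) = 61/2836440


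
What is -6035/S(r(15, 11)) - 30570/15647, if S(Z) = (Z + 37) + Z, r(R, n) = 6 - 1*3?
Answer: -95744155/672821 ≈ -142.30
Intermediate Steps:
r(R, n) = 3 (r(R, n) = 6 - 3 = 3)
S(Z) = 37 + 2*Z (S(Z) = (37 + Z) + Z = 37 + 2*Z)
-6035/S(r(15, 11)) - 30570/15647 = -6035/(37 + 2*3) - 30570/15647 = -6035/(37 + 6) - 30570*1/15647 = -6035/43 - 30570/15647 = -95744155/672821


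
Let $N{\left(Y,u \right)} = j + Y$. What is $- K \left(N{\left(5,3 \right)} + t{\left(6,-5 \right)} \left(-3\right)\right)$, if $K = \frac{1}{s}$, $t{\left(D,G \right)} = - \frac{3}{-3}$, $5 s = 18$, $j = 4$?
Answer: $- \frac{5}{3} \approx -1.6667$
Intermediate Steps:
$s = \frac{18}{5}$ ($s = \frac{1}{5} \cdot 18 = \frac{18}{5} \approx 3.6$)
$N{\left(Y,u \right)} = 4 + Y$
$t{\left(D,G \right)} = 1$ ($t{\left(D,G \right)} = \left(-3\right) \left(- \frac{1}{3}\right) = 1$)
$K = \frac{5}{18}$ ($K = \frac{1}{\frac{18}{5}} = \frac{5}{18} \approx 0.27778$)
$- K \left(N{\left(5,3 \right)} + t{\left(6,-5 \right)} \left(-3\right)\right) = \left(-1\right) \frac{5}{18} \left(\left(4 + 5\right) + 1 \left(-3\right)\right) = - \frac{5 \left(9 - 3\right)}{18} = \left(- \frac{5}{18}\right) 6 = - \frac{5}{3}$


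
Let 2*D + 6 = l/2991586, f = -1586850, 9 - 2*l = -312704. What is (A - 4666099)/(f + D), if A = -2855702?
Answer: 90008458265544/18988828562719 ≈ 4.7401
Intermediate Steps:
l = 312713/2 (l = 9/2 - 1/2*(-312704) = 9/2 + 156352 = 312713/2 ≈ 1.5636e+5)
D = -35586319/11966344 (D = -3 + ((312713/2)/2991586)/2 = -3 + ((312713/2)*(1/2991586))/2 = -3 + (1/2)*(312713/5983172) = -3 + 312713/11966344 = -35586319/11966344 ≈ -2.9739)
(A - 4666099)/(f + D) = (-2855702 - 4666099)/(-1586850 - 35586319/11966344) = -7521801/(-18988828562719/11966344) = -7521801*(-11966344/18988828562719) = 90008458265544/18988828562719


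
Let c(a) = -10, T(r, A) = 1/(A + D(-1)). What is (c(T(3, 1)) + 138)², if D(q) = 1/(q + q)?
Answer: 16384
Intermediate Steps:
D(q) = 1/(2*q)
T(r, A) = 1/(-½ + A) (T(r, A) = 1/(A + (½)/(-1)) = 1/(A + (½)*(-1)) = 1/(A - ½) = 1/(-½ + A))
(c(T(3, 1)) + 138)² = (-10 + 138)² = 128² = 16384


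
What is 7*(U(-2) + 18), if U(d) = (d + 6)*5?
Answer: 266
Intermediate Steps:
U(d) = 30 + 5*d (U(d) = (6 + d)*5 = 30 + 5*d)
7*(U(-2) + 18) = 7*((30 + 5*(-2)) + 18) = 7*((30 - 10) + 18) = 7*(20 + 18) = 7*38 = 266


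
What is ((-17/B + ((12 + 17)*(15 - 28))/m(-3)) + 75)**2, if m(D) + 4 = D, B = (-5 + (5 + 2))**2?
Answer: 12173121/784 ≈ 15527.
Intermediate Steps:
B = 4 (B = (-5 + 7)**2 = 2**2 = 4)
m(D) = -4 + D
((-17/B + ((12 + 17)*(15 - 28))/m(-3)) + 75)**2 = ((-17/4 + ((12 + 17)*(15 - 28))/(-4 - 3)) + 75)**2 = ((-17*1/4 + (29*(-13))/(-7)) + 75)**2 = ((-17/4 - 377*(-1/7)) + 75)**2 = ((-17/4 + 377/7) + 75)**2 = (1389/28 + 75)**2 = (3489/28)**2 = 12173121/784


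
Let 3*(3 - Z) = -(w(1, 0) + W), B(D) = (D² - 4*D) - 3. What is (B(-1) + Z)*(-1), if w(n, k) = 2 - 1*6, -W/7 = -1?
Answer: -6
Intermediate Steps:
W = 7 (W = -7*(-1) = 7)
w(n, k) = -4 (w(n, k) = 2 - 6 = -4)
B(D) = -3 + D² - 4*D
Z = 4 (Z = 3 - (-1)*(-4 + 7)/3 = 3 - (-1)*3/3 = 3 - ⅓*(-3) = 3 + 1 = 4)
(B(-1) + Z)*(-1) = ((-3 + (-1)² - 4*(-1)) + 4)*(-1) = ((-3 + 1 + 4) + 4)*(-1) = (2 + 4)*(-1) = 6*(-1) = -6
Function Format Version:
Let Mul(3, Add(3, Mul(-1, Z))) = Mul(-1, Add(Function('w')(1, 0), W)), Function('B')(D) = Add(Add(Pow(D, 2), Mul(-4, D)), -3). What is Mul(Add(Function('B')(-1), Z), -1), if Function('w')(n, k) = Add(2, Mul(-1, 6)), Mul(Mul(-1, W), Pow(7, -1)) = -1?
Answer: -6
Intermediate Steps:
W = 7 (W = Mul(-7, -1) = 7)
Function('w')(n, k) = -4 (Function('w')(n, k) = Add(2, -6) = -4)
Function('B')(D) = Add(-3, Pow(D, 2), Mul(-4, D))
Z = 4 (Z = Add(3, Mul(Rational(-1, 3), Mul(-1, Add(-4, 7)))) = Add(3, Mul(Rational(-1, 3), Mul(-1, 3))) = Add(3, Mul(Rational(-1, 3), -3)) = Add(3, 1) = 4)
Mul(Add(Function('B')(-1), Z), -1) = Mul(Add(Add(-3, Pow(-1, 2), Mul(-4, -1)), 4), -1) = Mul(Add(Add(-3, 1, 4), 4), -1) = Mul(Add(2, 4), -1) = Mul(6, -1) = -6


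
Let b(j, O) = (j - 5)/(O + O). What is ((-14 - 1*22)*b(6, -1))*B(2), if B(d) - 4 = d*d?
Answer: 144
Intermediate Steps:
B(d) = 4 + d² (B(d) = 4 + d*d = 4 + d²)
b(j, O) = (-5 + j)/(2*O) (b(j, O) = (-5 + j)/((2*O)) = (-5 + j)*(1/(2*O)) = (-5 + j)/(2*O))
((-14 - 1*22)*b(6, -1))*B(2) = ((-14 - 1*22)*((½)*(-5 + 6)/(-1)))*(4 + 2²) = ((-14 - 22)*((½)*(-1)*1))*(4 + 4) = -36*(-½)*8 = 18*8 = 144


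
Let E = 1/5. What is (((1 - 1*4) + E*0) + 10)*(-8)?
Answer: -56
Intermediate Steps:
E = ⅕ ≈ 0.20000
(((1 - 1*4) + E*0) + 10)*(-8) = (((1 - 1*4) + (⅕)*0) + 10)*(-8) = (((1 - 4) + 0) + 10)*(-8) = ((-3 + 0) + 10)*(-8) = (-3 + 10)*(-8) = 7*(-8) = -56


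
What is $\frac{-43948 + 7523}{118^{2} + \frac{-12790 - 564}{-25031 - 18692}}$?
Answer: $- \frac{1592610275}{608812406} \approx -2.6159$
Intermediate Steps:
$\frac{-43948 + 7523}{118^{2} + \frac{-12790 - 564}{-25031 - 18692}} = - \frac{36425}{13924 - \frac{13354}{-43723}} = - \frac{36425}{13924 - - \frac{13354}{43723}} = - \frac{36425}{13924 + \frac{13354}{43723}} = - \frac{36425}{\frac{608812406}{43723}} = \left(-36425\right) \frac{43723}{608812406} = - \frac{1592610275}{608812406}$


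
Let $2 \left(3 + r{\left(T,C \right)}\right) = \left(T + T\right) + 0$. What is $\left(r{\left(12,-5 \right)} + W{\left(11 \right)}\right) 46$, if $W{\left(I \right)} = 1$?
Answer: $460$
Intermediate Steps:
$r{\left(T,C \right)} = -3 + T$ ($r{\left(T,C \right)} = -3 + \frac{\left(T + T\right) + 0}{2} = -3 + \frac{2 T + 0}{2} = -3 + \frac{2 T}{2} = -3 + T$)
$\left(r{\left(12,-5 \right)} + W{\left(11 \right)}\right) 46 = \left(\left(-3 + 12\right) + 1\right) 46 = \left(9 + 1\right) 46 = 10 \cdot 46 = 460$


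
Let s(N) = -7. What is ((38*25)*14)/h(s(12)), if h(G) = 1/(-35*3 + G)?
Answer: -1489600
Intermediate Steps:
h(G) = 1/(-105 + G)
((38*25)*14)/h(s(12)) = ((38*25)*14)/(1/(-105 - 7)) = (950*14)/(1/(-112)) = 13300/(-1/112) = 13300*(-112) = -1489600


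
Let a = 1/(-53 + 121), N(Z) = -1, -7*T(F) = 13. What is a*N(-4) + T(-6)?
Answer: -891/476 ≈ -1.8718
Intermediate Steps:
T(F) = -13/7 (T(F) = -⅐*13 = -13/7)
a = 1/68 ≈ 0.014706
a*N(-4) + T(-6) = (1/68)*(-1) - 13/7 = -1/68 - 13/7 = -891/476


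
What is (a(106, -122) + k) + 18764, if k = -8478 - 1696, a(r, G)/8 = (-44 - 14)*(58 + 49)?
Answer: -41058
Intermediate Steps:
a(r, G) = -49648 (a(r, G) = 8*((-44 - 14)*(58 + 49)) = 8*(-58*107) = 8*(-6206) = -49648)
k = -10174
(a(106, -122) + k) + 18764 = (-49648 - 10174) + 18764 = -59822 + 18764 = -41058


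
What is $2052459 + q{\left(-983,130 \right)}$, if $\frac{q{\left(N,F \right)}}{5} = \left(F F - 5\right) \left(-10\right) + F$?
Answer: $1208359$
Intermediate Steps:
$q{\left(N,F \right)} = 250 - 50 F^{2} + 5 F$ ($q{\left(N,F \right)} = 5 \left(\left(F F - 5\right) \left(-10\right) + F\right) = 5 \left(\left(F^{2} - 5\right) \left(-10\right) + F\right) = 5 \left(\left(-5 + F^{2}\right) \left(-10\right) + F\right) = 5 \left(\left(50 - 10 F^{2}\right) + F\right) = 5 \left(50 + F - 10 F^{2}\right) = 250 - 50 F^{2} + 5 F$)
$2052459 + q{\left(-983,130 \right)} = 2052459 + \left(250 - 50 \cdot 130^{2} + 5 \cdot 130\right) = 2052459 + \left(250 - 845000 + 650\right) = 2052459 - 844100 = 1208359$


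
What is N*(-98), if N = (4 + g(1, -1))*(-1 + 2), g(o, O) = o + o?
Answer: -588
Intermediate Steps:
g(o, O) = 2*o
N = 6 (N = (4 + 2*1)*(-1 + 2) = (4 + 2)*1 = 6*1 = 6)
N*(-98) = 6*(-98) = -588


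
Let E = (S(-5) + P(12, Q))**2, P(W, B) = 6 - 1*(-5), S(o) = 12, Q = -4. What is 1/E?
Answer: 1/529 ≈ 0.0018904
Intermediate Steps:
P(W, B) = 11 (P(W, B) = 6 + 5 = 11)
E = 529 (E = (12 + 11)**2 = 23**2 = 529)
1/E = 1/529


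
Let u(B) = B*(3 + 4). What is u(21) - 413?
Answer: -266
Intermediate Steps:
u(B) = 7*B (u(B) = B*7 = 7*B)
u(21) - 413 = 7*21 - 413 = 147 - 413 = -266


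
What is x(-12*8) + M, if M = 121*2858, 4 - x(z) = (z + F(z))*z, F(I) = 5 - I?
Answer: 346302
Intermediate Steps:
x(z) = 4 - 5*z (x(z) = 4 - (z + (5 - z))*z = 4 - 5*z)
M = 345818
x(-12*8) + M = (4 - (-60)*8) + 345818 = (4 - 5*(-96)) + 345818 = (4 + 480) + 345818 = 484 + 345818 = 346302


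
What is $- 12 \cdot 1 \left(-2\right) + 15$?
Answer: $39$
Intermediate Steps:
$- 12 \cdot 1 \left(-2\right) + 15 = \left(-12\right) \left(-2\right) + 15 = 24 + 15 = 39$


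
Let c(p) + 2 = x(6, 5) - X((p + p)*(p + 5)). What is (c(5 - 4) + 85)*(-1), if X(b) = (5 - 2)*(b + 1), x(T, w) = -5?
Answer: -39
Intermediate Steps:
X(b) = 3 + 3*b (X(b) = 3*(1 + b) = 3 + 3*b)
c(p) = -10 - 6*p*(5 + p) (c(p) = -2 + (-5 - (3 + 3*((p + p)*(p + 5)))) = -2 + (-5 - (3 + 3*((2*p)*(5 + p)))) = -2 + (-5 - (3 + 3*(2*p*(5 + p)))) = -2 + (-5 - (3 + 6*p*(5 + p))) = -2 + (-5 + (-3 - 6*p*(5 + p))) = -2 + (-8 - 6*p*(5 + p)) = -10 - 6*p*(5 + p))
(c(5 - 4) + 85)*(-1) = ((-10 - 6*(5 - 4)*(5 + (5 - 4))) + 85)*(-1) = ((-10 - 6*1*(5 + 1)) + 85)*(-1) = ((-10 - 6*1*6) + 85)*(-1) = ((-10 - 36) + 85)*(-1) = (-46 + 85)*(-1) = 39*(-1) = -39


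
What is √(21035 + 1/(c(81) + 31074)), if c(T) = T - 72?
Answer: √20323026051198/31083 ≈ 145.03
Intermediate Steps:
c(T) = -72 + T
√(21035 + 1/(c(81) + 31074)) = √(21035 + 1/((-72 + 81) + 31074)) = √(21035 + 1/(9 + 31074)) = √(21035 + 1/31083) = √(653830906/31083) = √20323026051198/31083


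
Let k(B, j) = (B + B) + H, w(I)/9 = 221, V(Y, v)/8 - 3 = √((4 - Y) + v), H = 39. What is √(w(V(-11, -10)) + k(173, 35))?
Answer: √2374 ≈ 48.724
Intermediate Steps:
V(Y, v) = 24 + 8*√(4 + v - Y) (V(Y, v) = 24 + 8*√((4 - Y) + v) = 24 + 8*√(4 + v - Y))
w(I) = 1989 (w(I) = 9*221 = 1989)
k(B, j) = 39 + 2*B (k(B, j) = (B + B) + 39 = 2*B + 39 = 39 + 2*B)
√(w(V(-11, -10)) + k(173, 35)) = √(1989 + (39 + 2*173)) = √(1989 + (39 + 346)) = √(1989 + 385) = √2374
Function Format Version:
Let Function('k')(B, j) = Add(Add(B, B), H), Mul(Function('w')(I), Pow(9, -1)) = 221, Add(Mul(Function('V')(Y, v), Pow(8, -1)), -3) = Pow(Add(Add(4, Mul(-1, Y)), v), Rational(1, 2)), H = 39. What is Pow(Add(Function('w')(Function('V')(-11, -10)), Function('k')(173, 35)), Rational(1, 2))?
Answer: Pow(2374, Rational(1, 2)) ≈ 48.724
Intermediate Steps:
Function('V')(Y, v) = Add(24, Mul(8, Pow(Add(4, v, Mul(-1, Y)), Rational(1, 2)))) (Function('V')(Y, v) = Add(24, Mul(8, Pow(Add(Add(4, Mul(-1, Y)), v), Rational(1, 2)))) = Add(24, Mul(8, Pow(Add(4, v, Mul(-1, Y)), Rational(1, 2)))))
Function('w')(I) = 1989 (Function('w')(I) = Mul(9, 221) = 1989)
Function('k')(B, j) = Add(39, Mul(2, B)) (Function('k')(B, j) = Add(Add(B, B), 39) = Add(Mul(2, B), 39) = Add(39, Mul(2, B)))
Pow(Add(Function('w')(Function('V')(-11, -10)), Function('k')(173, 35)), Rational(1, 2)) = Pow(Add(1989, Add(39, Mul(2, 173))), Rational(1, 2)) = Pow(Add(1989, Add(39, 346)), Rational(1, 2)) = Pow(Add(1989, 385), Rational(1, 2)) = Pow(2374, Rational(1, 2))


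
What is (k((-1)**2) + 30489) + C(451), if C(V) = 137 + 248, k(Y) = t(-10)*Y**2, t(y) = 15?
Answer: 30889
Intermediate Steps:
k(Y) = 15*Y**2
C(V) = 385
(k((-1)**2) + 30489) + C(451) = (15*((-1)**2)**2 + 30489) + 385 = (15*1**2 + 30489) + 385 = (15*1 + 30489) + 385 = (15 + 30489) + 385 = 30504 + 385 = 30889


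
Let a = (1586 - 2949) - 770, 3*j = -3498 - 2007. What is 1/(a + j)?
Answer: -1/3968 ≈ -0.00025202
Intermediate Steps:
j = -1835 (j = (-3498 - 2007)/3 = (1/3)*(-5505) = -1835)
a = -2133 (a = -1363 - 770 = -2133)
1/(a + j) = 1/(-2133 - 1835) = 1/(-3968) = -1/3968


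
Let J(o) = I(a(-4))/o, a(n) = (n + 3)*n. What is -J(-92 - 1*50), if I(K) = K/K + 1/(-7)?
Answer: 3/497 ≈ 0.0060362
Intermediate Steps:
a(n) = n*(3 + n) (a(n) = (3 + n)*n = n*(3 + n))
I(K) = 6/7 (I(K) = 1 + 1*(-1/7) = 1 - 1/7 = 6/7)
J(o) = 6/(7*o)
-J(-92 - 1*50) = -6/(7*(-92 - 1*50)) = -6/(7*(-92 - 50)) = -6/(7*(-142)) = -6*(-1)/(7*142) = -1*(-3/497) = 3/497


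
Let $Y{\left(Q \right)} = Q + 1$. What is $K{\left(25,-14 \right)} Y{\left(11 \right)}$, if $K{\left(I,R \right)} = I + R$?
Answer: $132$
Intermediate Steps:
$Y{\left(Q \right)} = 1 + Q$
$K{\left(25,-14 \right)} Y{\left(11 \right)} = \left(25 - 14\right) \left(1 + 11\right) = 11 \cdot 12 = 132$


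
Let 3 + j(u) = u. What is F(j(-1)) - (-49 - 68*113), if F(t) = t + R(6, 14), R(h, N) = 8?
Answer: 7737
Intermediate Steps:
j(u) = -3 + u
F(t) = 8 + t (F(t) = t + 8 = 8 + t)
F(j(-1)) - (-49 - 68*113) = (8 + (-3 - 1)) - (-49 - 68*113) = (8 - 4) - (-49 - 7684) = 4 - 1*(-7733) = 4 + 7733 = 7737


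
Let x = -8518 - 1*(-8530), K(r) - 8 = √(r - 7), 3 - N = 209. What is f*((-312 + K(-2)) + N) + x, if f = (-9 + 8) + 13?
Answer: -6108 + 36*I ≈ -6108.0 + 36.0*I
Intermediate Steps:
N = -206 (N = 3 - 1*209 = 3 - 209 = -206)
K(r) = 8 + √(-7 + r) (K(r) = 8 + √(r - 7) = 8 + √(-7 + r))
x = 12 (x = -8518 + 8530 = 12)
f = 12 (f = -1 + 13 = 12)
f*((-312 + K(-2)) + N) + x = 12*((-312 + (8 + √(-7 - 2))) - 206) + 12 = 12*((-312 + (8 + √(-9))) - 206) + 12 = 12*((-312 + (8 + 3*I)) - 206) + 12 = 12*((-304 + 3*I) - 206) + 12 = 12*(-510 + 3*I) + 12 = (-6120 + 36*I) + 12 = -6108 + 36*I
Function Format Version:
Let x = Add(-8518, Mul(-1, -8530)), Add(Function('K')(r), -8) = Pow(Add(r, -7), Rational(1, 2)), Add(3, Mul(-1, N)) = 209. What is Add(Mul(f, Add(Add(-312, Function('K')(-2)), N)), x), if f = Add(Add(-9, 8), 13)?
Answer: Add(-6108, Mul(36, I)) ≈ Add(-6108.0, Mul(36.000, I))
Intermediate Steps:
N = -206 (N = Add(3, Mul(-1, 209)) = Add(3, -209) = -206)
Function('K')(r) = Add(8, Pow(Add(-7, r), Rational(1, 2))) (Function('K')(r) = Add(8, Pow(Add(r, -7), Rational(1, 2))) = Add(8, Pow(Add(-7, r), Rational(1, 2))))
x = 12 (x = Add(-8518, 8530) = 12)
f = 12 (f = Add(-1, 13) = 12)
Add(Mul(f, Add(Add(-312, Function('K')(-2)), N)), x) = Add(Mul(12, Add(Add(-312, Add(8, Pow(Add(-7, -2), Rational(1, 2)))), -206)), 12) = Add(Mul(12, Add(Add(-312, Add(8, Pow(-9, Rational(1, 2)))), -206)), 12) = Add(Mul(12, Add(Add(-312, Add(8, Mul(3, I))), -206)), 12) = Add(Mul(12, Add(Add(-304, Mul(3, I)), -206)), 12) = Add(Mul(12, Add(-510, Mul(3, I))), 12) = Add(Add(-6120, Mul(36, I)), 12) = Add(-6108, Mul(36, I))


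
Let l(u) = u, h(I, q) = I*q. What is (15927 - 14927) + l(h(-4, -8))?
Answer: 1032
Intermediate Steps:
(15927 - 14927) + l(h(-4, -8)) = (15927 - 14927) - 4*(-8) = 1000 + 32 = 1032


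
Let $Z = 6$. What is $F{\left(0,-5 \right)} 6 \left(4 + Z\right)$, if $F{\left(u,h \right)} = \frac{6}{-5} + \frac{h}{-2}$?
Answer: $78$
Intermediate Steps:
$F{\left(u,h \right)} = - \frac{6}{5} - \frac{h}{2}$ ($F{\left(u,h \right)} = 6 \left(- \frac{1}{5}\right) + h \left(- \frac{1}{2}\right) = - \frac{6}{5} - \frac{h}{2}$)
$F{\left(0,-5 \right)} 6 \left(4 + Z\right) = \left(- \frac{6}{5} - - \frac{5}{2}\right) 6 \left(4 + 6\right) = \left(- \frac{6}{5} + \frac{5}{2}\right) 6 \cdot 10 = \frac{13}{10} \cdot 60 = 78$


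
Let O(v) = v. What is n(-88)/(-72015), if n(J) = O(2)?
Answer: -2/72015 ≈ -2.7772e-5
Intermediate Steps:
n(J) = 2
n(-88)/(-72015) = 2/(-72015) = 2*(-1/72015) = -2/72015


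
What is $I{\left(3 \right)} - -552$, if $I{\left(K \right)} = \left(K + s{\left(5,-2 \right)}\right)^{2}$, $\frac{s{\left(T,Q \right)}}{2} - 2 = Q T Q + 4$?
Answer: $3577$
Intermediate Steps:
$s{\left(T,Q \right)} = 12 + 2 T Q^{2}$ ($s{\left(T,Q \right)} = 4 + 2 \left(Q T Q + 4\right) = 4 + 2 \left(T Q^{2} + 4\right) = 4 + 2 \left(4 + T Q^{2}\right) = 4 + \left(8 + 2 T Q^{2}\right) = 12 + 2 T Q^{2}$)
$I{\left(K \right)} = \left(52 + K\right)^{2}$ ($I{\left(K \right)} = \left(K + \left(12 + 2 \cdot 5 \left(-2\right)^{2}\right)\right)^{2} = \left(K + \left(12 + 2 \cdot 5 \cdot 4\right)\right)^{2} = \left(K + \left(12 + 40\right)\right)^{2} = \left(K + 52\right)^{2} = \left(52 + K\right)^{2}$)
$I{\left(3 \right)} - -552 = \left(52 + 3\right)^{2} - -552 = 55^{2} + 552 = 3025 + 552 = 3577$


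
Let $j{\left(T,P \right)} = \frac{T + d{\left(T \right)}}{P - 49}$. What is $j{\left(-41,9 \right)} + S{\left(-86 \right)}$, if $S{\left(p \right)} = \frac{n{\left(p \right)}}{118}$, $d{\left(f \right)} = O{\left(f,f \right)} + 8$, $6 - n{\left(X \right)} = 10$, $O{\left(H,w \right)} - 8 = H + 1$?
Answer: $\frac{751}{472} \approx 1.5911$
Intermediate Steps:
$O{\left(H,w \right)} = 9 + H$ ($O{\left(H,w \right)} = 8 + \left(H + 1\right) = 8 + \left(1 + H\right) = 9 + H$)
$n{\left(X \right)} = -4$ ($n{\left(X \right)} = 6 - 10 = -4$)
$d{\left(f \right)} = 17 + f$ ($d{\left(f \right)} = \left(9 + f\right) + 8 = 17 + f$)
$S{\left(p \right)} = - \frac{2}{59}$ ($S{\left(p \right)} = - \frac{4}{118} = \left(-4\right) \frac{1}{118} = - \frac{2}{59}$)
$j{\left(T,P \right)} = \frac{17 + 2 T}{-49 + P}$ ($j{\left(T,P \right)} = \frac{T + \left(17 + T\right)}{P - 49} = \frac{17 + 2 T}{-49 + P}$)
$j{\left(-41,9 \right)} + S{\left(-86 \right)} = \frac{17 + 2 \left(-41\right)}{-49 + 9} - \frac{2}{59} = \frac{17 - 82}{-40} - \frac{2}{59} = \left(- \frac{1}{40}\right) \left(-65\right) - \frac{2}{59} = \frac{13}{8} - \frac{2}{59} = \frac{751}{472}$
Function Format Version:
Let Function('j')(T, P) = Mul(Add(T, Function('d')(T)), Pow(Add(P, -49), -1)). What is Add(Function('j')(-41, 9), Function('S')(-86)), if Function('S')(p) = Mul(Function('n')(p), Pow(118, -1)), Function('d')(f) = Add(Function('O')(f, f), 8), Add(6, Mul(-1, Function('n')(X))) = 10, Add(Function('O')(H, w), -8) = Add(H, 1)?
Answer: Rational(751, 472) ≈ 1.5911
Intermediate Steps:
Function('O')(H, w) = Add(9, H) (Function('O')(H, w) = Add(8, Add(H, 1)) = Add(8, Add(1, H)) = Add(9, H))
Function('n')(X) = -4 (Function('n')(X) = Add(6, Mul(-1, 10)) = Add(6, -10) = -4)
Function('d')(f) = Add(17, f) (Function('d')(f) = Add(Add(9, f), 8) = Add(17, f))
Function('S')(p) = Rational(-2, 59) (Function('S')(p) = Mul(-4, Pow(118, -1)) = Mul(-4, Rational(1, 118)) = Rational(-2, 59))
Function('j')(T, P) = Mul(Pow(Add(-49, P), -1), Add(17, Mul(2, T))) (Function('j')(T, P) = Mul(Add(T, Add(17, T)), Pow(Add(P, -49), -1)) = Mul(Add(17, Mul(2, T)), Pow(Add(-49, P), -1)) = Mul(Pow(Add(-49, P), -1), Add(17, Mul(2, T))))
Add(Function('j')(-41, 9), Function('S')(-86)) = Add(Mul(Pow(Add(-49, 9), -1), Add(17, Mul(2, -41))), Rational(-2, 59)) = Add(Mul(Pow(-40, -1), Add(17, -82)), Rational(-2, 59)) = Add(Mul(Rational(-1, 40), -65), Rational(-2, 59)) = Add(Rational(13, 8), Rational(-2, 59)) = Rational(751, 472)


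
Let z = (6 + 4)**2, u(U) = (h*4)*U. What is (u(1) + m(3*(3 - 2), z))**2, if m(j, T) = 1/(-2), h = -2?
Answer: 289/4 ≈ 72.250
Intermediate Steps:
u(U) = -8*U (u(U) = (-2*4)*U = -8*U)
z = 100 (z = 10**2 = 100)
m(j, T) = -1/2
(u(1) + m(3*(3 - 2), z))**2 = (-8*1 - 1/2)**2 = (-8 - 1/2)**2 = (-17/2)**2 = 289/4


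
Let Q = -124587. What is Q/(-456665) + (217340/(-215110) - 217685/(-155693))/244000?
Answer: 20362203227349346009/74635807637309996000 ≈ 0.27282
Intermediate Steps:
Q/(-456665) + (217340/(-215110) - 217685/(-155693))/244000 = -124587/(-456665) + (217340/(-215110) - 217685/(-155693))/244000 = -124587*(-1/456665) + (217340*(-1/215110) - 217685*(-1/155693))*(1/244000) = 124587/456665 + (-21734/21511 + 217685/155693)*(1/244000) = 124587/456665 + (1298790373/3349112123)*(1/244000) = 124587/456665 + 1298790373/817183358012000 = 20362203227349346009/74635807637309996000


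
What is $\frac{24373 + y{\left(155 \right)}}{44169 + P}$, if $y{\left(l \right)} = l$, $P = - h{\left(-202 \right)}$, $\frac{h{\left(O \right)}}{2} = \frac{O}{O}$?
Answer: $\frac{24528}{44167} \approx 0.55535$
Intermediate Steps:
$h{\left(O \right)} = 2$ ($h{\left(O \right)} = 2 \frac{O}{O} = 2 \cdot 1 = 2$)
$P = -2$ ($P = \left(-1\right) 2 = -2$)
$\frac{24373 + y{\left(155 \right)}}{44169 + P} = \frac{24373 + 155}{44169 - 2} = \frac{24528}{44167}$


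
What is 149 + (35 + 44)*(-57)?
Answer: -4354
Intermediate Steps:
149 + (35 + 44)*(-57) = 149 + 79*(-57) = 149 - 4503 = -4354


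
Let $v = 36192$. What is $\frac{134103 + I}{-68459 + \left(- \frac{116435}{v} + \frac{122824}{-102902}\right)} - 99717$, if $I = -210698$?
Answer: $- \frac{438360353381285481}{4396093661173} \approx -99716.0$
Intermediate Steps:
$\frac{134103 + I}{-68459 + \left(- \frac{116435}{v} + \frac{122824}{-102902}\right)} - 99717 = \frac{134103 - 210698}{-68459 + \left(- \frac{116435}{36192} + \frac{122824}{-102902}\right)} - 99717 = - \frac{76595}{-68459 + \left(\left(-116435\right) \frac{1}{36192} + 122824 \left(- \frac{1}{102902}\right)\right)} - 99717 = - \frac{76595}{-68459 - \frac{283217941}{64210848}} - 99717 = - \frac{76595}{- \frac{4396093661173}{64210848}} - 99717 = \left(-76595\right) \left(- \frac{64210848}{4396093661173}\right) - 99717 = \frac{4918229902560}{4396093661173} - 99717 = - \frac{438360353381285481}{4396093661173}$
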